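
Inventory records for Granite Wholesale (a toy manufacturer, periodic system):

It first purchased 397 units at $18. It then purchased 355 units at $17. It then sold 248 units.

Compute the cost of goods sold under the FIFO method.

Sale 1 (248) [FIFO — oldest first]: 248 @ $18 = $4,464
Ending inventory: 149 @ $18 + 355 @ $17 = $8,717
Check: goods available $13,181 = COGS $4,464 + ending $8,717

COGS = $4,464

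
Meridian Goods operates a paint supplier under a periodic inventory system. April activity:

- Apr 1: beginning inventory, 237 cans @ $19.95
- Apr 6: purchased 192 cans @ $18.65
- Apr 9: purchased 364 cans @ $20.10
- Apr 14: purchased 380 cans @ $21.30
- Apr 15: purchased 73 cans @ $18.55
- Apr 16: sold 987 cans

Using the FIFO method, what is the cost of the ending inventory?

Apr 16, 987 sold [FIFO — oldest first]: 237 @ $19.95 + 192 @ $18.65 + 364 @ $20.10 + 194 @ $21.30 = $19,757.55
Ending inventory: 186 @ $21.30 + 73 @ $18.55 = $5,315.95
Check: goods available $25,073.50 = COGS $19,757.55 + ending $5,315.95

Ending inventory = $5,315.95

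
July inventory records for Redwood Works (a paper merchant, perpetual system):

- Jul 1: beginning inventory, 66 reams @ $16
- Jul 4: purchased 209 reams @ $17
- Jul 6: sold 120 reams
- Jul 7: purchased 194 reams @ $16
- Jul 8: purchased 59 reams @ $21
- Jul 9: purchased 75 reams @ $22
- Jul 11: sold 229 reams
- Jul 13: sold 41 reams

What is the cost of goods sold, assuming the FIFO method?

Jul 6, 120 sold [FIFO — oldest first]: 66 @ $16 + 54 @ $17 = $1,974
Jul 11, 229 sold [FIFO — oldest first]: 155 @ $17 + 74 @ $16 = $3,819
Jul 13, 41 sold [FIFO — oldest first]: 41 @ $16 = $656
Total COGS = $1,974 + $3,819 + $656 = $6,449
Ending inventory: 79 @ $16 + 59 @ $21 + 75 @ $22 = $4,153
Check: goods available $10,602 = COGS $6,449 + ending $4,153

COGS = $6,449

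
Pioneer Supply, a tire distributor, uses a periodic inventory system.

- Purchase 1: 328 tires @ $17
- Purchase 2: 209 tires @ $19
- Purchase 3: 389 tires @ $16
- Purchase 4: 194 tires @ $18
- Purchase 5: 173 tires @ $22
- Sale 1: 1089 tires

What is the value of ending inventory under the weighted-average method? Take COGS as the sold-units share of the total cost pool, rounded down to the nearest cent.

Sale 1, sell 1089: 1089/1293 × $23,069.00 → $19,429.34
Ending inventory (cost pool remaining) = $3,639.66

Ending inventory = $3,639.66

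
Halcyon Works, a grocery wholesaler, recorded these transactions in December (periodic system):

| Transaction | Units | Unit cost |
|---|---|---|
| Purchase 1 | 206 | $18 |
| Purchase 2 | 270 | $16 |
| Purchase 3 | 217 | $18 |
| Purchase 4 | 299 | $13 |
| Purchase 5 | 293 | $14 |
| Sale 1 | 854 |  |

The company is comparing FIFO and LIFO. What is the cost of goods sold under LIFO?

COGS = $12,615

FIFO COGS: 206 @ $18 + 270 @ $16 + 217 @ $18 + 161 @ $13 = $14,027
LIFO COGS: 293 @ $14 + 299 @ $13 + 217 @ $18 + 45 @ $16 = $12,615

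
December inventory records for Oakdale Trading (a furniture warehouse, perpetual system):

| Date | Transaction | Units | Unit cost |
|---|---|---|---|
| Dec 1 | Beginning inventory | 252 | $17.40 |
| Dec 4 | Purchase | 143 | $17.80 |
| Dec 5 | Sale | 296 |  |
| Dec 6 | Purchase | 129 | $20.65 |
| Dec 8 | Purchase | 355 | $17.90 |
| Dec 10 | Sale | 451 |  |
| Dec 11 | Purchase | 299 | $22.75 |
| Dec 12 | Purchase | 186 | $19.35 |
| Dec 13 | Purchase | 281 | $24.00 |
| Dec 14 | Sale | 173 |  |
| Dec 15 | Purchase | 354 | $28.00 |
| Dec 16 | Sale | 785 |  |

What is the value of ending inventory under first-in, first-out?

Ending inventory = $8,232.00

Dec 5, 296 sold [FIFO — oldest first]: 252 @ $17.40 + 44 @ $17.80 = $5,168.00
Dec 10, 451 sold [FIFO — oldest first]: 99 @ $17.80 + 129 @ $20.65 + 223 @ $17.90 = $8,417.75
Dec 14, 173 sold [FIFO — oldest first]: 132 @ $17.90 + 41 @ $22.75 = $3,295.55
Dec 16, 785 sold [FIFO — oldest first]: 258 @ $22.75 + 186 @ $19.35 + 281 @ $24.00 + 60 @ $28.00 = $17,892.60
Total COGS = $5,168.00 + $8,417.75 + $3,295.55 + $17,892.60 = $34,773.90
Ending inventory: 294 @ $28.00 = $8,232.00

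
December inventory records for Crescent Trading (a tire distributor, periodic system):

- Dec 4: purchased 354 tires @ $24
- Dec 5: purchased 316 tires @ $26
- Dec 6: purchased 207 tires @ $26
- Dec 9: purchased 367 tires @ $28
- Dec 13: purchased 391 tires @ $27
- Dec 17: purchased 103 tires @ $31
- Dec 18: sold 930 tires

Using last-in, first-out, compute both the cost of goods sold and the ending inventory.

COGS = $25,820; ending inventory = $20,300

Dec 18, 930 sold [LIFO — newest first]: 103 @ $31 + 391 @ $27 + 367 @ $28 + 69 @ $26 = $25,820
Ending inventory: 354 @ $24 + 316 @ $26 + 138 @ $26 = $20,300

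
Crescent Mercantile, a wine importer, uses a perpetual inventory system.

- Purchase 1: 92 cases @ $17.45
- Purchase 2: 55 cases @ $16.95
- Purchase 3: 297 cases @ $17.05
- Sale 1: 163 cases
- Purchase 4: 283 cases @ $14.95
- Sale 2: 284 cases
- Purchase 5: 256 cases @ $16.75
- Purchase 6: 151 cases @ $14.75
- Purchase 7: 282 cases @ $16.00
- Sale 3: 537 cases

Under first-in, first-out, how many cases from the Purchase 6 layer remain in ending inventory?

150

Sale 1 (163) [FIFO — oldest first]: 92 @ $17.45 + 55 @ $16.95 + 16 @ $17.05 = $2,810.45
Sale 2 (284) [FIFO — oldest first]: 281 @ $17.05 + 3 @ $14.95 = $4,835.90
Sale 3 (537) [FIFO — oldest first]: 280 @ $14.95 + 256 @ $16.75 + 1 @ $14.75 = $8,488.75
Total COGS = $2,810.45 + $4,835.90 + $8,488.75 = $16,135.10
Ending inventory: 150 @ $14.75 + 282 @ $16.00 = $6,724.50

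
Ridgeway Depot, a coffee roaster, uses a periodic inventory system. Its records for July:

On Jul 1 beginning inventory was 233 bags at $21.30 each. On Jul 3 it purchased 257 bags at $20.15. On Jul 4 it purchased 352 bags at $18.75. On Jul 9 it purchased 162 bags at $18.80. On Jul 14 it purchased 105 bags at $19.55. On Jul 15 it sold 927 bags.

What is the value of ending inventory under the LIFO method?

Jul 15, 927 sold [LIFO — newest first]: 105 @ $19.55 + 162 @ $18.80 + 352 @ $18.75 + 257 @ $20.15 + 51 @ $21.30 = $17,963.20
Ending inventory: 182 @ $21.30 = $3,876.60

Ending inventory = $3,876.60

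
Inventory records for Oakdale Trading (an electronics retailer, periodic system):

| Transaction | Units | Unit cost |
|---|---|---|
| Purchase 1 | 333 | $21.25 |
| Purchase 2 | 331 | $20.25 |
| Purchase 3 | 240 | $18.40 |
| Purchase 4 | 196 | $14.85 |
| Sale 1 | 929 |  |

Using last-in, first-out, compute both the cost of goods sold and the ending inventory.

COGS = $17,471.85; ending inventory = $3,633.75

Sale 1 (929) [LIFO — newest first]: 196 @ $14.85 + 240 @ $18.40 + 331 @ $20.25 + 162 @ $21.25 = $17,471.85
Ending inventory: 171 @ $21.25 = $3,633.75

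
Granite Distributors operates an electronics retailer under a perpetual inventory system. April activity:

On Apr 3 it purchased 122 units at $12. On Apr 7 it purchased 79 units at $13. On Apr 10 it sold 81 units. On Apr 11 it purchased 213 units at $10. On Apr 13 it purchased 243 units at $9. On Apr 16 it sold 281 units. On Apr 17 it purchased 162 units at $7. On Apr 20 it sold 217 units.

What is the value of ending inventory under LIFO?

Apr 10, 81 sold [LIFO — newest first]: 79 @ $13 + 2 @ $12 = $1,051
Apr 16, 281 sold [LIFO — newest first]: 243 @ $9 + 38 @ $10 = $2,567
Apr 20, 217 sold [LIFO — newest first]: 162 @ $7 + 55 @ $10 = $1,684
Total COGS = $1,051 + $2,567 + $1,684 = $5,302
Ending inventory: 120 @ $12 + 120 @ $10 = $2,640
Check: goods available $7,942 = COGS $5,302 + ending $2,640

Ending inventory = $2,640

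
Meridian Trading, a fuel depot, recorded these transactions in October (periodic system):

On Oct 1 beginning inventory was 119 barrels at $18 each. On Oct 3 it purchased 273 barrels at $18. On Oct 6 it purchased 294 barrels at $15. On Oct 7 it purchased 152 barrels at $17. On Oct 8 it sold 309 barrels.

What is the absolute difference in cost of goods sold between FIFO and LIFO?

FIFO COGS: 119 @ $18 + 190 @ $18 = $5,562
LIFO COGS: 152 @ $17 + 157 @ $15 = $4,939
Difference = |$5,562 − $4,939| = $623

$623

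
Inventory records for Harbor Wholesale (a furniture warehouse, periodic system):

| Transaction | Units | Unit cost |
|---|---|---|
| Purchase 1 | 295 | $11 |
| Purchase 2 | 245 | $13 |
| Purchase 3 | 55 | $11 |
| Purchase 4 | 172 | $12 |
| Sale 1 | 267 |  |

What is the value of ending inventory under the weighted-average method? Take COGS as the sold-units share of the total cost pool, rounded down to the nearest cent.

Ending inventory = $5,931.56

Sale 1, sell 267: 267/767 × $9,099.00 → $3,167.44
Ending inventory (cost pool remaining) = $5,931.56
Check: goods available $9,099.00 = COGS $3,167.44 + ending $5,931.56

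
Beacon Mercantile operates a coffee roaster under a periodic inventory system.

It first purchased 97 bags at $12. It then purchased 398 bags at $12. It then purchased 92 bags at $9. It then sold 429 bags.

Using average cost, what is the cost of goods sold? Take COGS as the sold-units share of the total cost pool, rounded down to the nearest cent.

Sale 1, sell 429: 429/587 × $6,768.00 → $4,946.28
Ending inventory (cost pool remaining) = $1,821.72

COGS = $4,946.28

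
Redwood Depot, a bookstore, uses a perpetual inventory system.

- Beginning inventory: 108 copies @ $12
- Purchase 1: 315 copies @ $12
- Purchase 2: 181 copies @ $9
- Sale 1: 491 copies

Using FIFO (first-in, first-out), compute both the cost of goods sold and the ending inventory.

Sale 1 (491) [FIFO — oldest first]: 108 @ $12 + 315 @ $12 + 68 @ $9 = $5,688
Ending inventory: 113 @ $9 = $1,017

COGS = $5,688; ending inventory = $1,017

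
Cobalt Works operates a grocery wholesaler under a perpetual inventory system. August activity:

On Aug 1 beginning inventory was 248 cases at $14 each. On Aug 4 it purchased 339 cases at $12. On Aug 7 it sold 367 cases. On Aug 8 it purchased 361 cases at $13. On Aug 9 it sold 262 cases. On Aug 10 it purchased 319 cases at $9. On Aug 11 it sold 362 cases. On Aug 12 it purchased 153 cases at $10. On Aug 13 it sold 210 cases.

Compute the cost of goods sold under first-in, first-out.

COGS = $14,510

Aug 7, 367 sold [FIFO — oldest first]: 248 @ $14 + 119 @ $12 = $4,900
Aug 9, 262 sold [FIFO — oldest first]: 220 @ $12 + 42 @ $13 = $3,186
Aug 11, 362 sold [FIFO — oldest first]: 319 @ $13 + 43 @ $9 = $4,534
Aug 13, 210 sold [FIFO — oldest first]: 210 @ $9 = $1,890
Total COGS = $4,900 + $3,186 + $4,534 + $1,890 = $14,510
Ending inventory: 66 @ $9 + 153 @ $10 = $2,124
Check: goods available $16,634 = COGS $14,510 + ending $2,124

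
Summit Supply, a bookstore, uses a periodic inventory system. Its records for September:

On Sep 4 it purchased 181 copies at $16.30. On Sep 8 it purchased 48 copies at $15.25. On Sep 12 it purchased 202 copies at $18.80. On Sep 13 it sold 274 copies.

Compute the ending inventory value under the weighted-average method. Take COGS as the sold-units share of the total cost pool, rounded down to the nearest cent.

Ending inventory = $2,724.70

Sep 13, sell 274: 274/431 × $7,479.90 → $4,755.20
Ending inventory (cost pool remaining) = $2,724.70
Check: goods available $7,479.90 = COGS $4,755.20 + ending $2,724.70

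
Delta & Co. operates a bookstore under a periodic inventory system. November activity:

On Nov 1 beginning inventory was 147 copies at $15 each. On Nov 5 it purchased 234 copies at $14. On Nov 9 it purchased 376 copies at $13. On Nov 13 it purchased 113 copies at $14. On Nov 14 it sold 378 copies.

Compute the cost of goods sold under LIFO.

Nov 14, 378 sold [LIFO — newest first]: 113 @ $14 + 265 @ $13 = $5,027
Ending inventory: 147 @ $15 + 234 @ $14 + 111 @ $13 = $6,924

COGS = $5,027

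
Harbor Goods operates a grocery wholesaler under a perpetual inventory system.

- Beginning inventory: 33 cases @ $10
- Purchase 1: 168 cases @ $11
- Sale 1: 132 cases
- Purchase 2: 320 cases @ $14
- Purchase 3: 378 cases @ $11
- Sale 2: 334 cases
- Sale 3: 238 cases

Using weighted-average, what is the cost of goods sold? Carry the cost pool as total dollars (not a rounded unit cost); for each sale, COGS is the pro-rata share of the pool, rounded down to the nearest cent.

COGS = $8,429.80

After Beginning: 33 on hand, pool $330.00 (≈ $10.0000 each)
After Purchase 1: 201 on hand, pool $2,178.00 (≈ $10.8358 each)
Sale 1, sell 132: 132/201 × $2,178.00 → $1,430.32
After Purchase 2: 389 on hand, pool $5,227.68 (≈ $13.4388 each)
After Purchase 3: 767 on hand, pool $9,385.68 (≈ $12.2369 each)
Sale 2, sell 334: 334/767 × $9,385.68 → $4,087.11
Sale 3, sell 238: 238/433 × $5,298.57 → $2,912.37
Total COGS = $1,430.32 + $4,087.11 + $2,912.37 = $8,429.80
Ending inventory (cost pool remaining) = $2,386.20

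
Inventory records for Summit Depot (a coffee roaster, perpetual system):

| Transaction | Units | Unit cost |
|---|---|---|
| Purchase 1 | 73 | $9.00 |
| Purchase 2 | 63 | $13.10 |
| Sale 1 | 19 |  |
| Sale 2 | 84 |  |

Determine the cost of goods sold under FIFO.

COGS = $1,050.00

Sale 1 (19) [FIFO — oldest first]: 19 @ $9.00 = $171.00
Sale 2 (84) [FIFO — oldest first]: 54 @ $9.00 + 30 @ $13.10 = $879.00
Total COGS = $171.00 + $879.00 = $1,050.00
Ending inventory: 33 @ $13.10 = $432.30
Check: goods available $1,482.30 = COGS $1,050.00 + ending $432.30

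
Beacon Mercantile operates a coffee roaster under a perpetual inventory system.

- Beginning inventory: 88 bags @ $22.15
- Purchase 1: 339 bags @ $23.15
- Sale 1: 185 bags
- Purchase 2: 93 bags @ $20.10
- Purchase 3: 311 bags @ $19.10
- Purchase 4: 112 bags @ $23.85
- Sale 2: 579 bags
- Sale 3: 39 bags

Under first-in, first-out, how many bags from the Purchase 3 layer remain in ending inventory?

Sale 1 (185) [FIFO — oldest first]: 88 @ $22.15 + 97 @ $23.15 = $4,194.75
Sale 2 (579) [FIFO — oldest first]: 242 @ $23.15 + 93 @ $20.10 + 244 @ $19.10 = $12,132.00
Sale 3 (39) [FIFO — oldest first]: 39 @ $19.10 = $744.90
Total COGS = $4,194.75 + $12,132.00 + $744.90 = $17,071.65
Ending inventory: 28 @ $19.10 + 112 @ $23.85 = $3,206.00

28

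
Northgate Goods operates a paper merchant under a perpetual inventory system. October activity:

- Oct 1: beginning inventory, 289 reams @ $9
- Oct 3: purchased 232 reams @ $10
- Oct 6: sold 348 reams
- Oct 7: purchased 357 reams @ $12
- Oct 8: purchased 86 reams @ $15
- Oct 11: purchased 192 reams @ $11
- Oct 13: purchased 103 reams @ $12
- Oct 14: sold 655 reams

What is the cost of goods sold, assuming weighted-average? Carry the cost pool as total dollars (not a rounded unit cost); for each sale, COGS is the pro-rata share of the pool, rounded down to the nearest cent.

COGS = $10,876.64

After Oct 1: 289 on hand, pool $2,601.00 (≈ $9.0000 each)
After Oct 3: 521 on hand, pool $4,921.00 (≈ $9.4453 each)
Oct 6, sell 348: 348/521 × $4,921.00 → $3,286.96
After Oct 7: 530 on hand, pool $5,918.04 (≈ $11.1661 each)
After Oct 8: 616 on hand, pool $7,208.04 (≈ $11.7014 each)
After Oct 11: 808 on hand, pool $9,320.04 (≈ $11.5347 each)
After Oct 13: 911 on hand, pool $10,556.04 (≈ $11.5873 each)
Oct 14, sell 655: 655/911 × $10,556.04 → $7,589.68
Total COGS = $3,286.96 + $7,589.68 = $10,876.64
Ending inventory (cost pool remaining) = $2,966.36
Check: goods available $13,843.00 = COGS $10,876.64 + ending $2,966.36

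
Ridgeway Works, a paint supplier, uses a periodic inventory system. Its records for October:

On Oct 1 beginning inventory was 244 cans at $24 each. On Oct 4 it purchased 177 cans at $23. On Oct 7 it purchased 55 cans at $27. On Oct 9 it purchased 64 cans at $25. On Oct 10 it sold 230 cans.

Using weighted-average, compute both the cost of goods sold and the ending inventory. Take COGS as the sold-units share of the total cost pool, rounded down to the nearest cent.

Oct 10, sell 230: 230/540 × $13,012.00 → $5,542.14
Ending inventory (cost pool remaining) = $7,469.86

COGS = $5,542.14; ending inventory = $7,469.86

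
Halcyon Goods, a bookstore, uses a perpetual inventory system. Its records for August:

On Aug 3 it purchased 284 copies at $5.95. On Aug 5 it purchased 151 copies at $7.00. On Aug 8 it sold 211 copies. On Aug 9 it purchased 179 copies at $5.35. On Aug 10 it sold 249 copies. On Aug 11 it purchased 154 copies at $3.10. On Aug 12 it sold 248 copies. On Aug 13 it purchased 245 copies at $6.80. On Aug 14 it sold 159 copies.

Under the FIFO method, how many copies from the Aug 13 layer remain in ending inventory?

146

Aug 8, 211 sold [FIFO — oldest first]: 211 @ $5.95 = $1,255.45
Aug 10, 249 sold [FIFO — oldest first]: 73 @ $5.95 + 151 @ $7.00 + 25 @ $5.35 = $1,625.10
Aug 12, 248 sold [FIFO — oldest first]: 154 @ $5.35 + 94 @ $3.10 = $1,115.30
Aug 14, 159 sold [FIFO — oldest first]: 60 @ $3.10 + 99 @ $6.80 = $859.20
Total COGS = $1,255.45 + $1,625.10 + $1,115.30 + $859.20 = $4,855.05
Ending inventory: 146 @ $6.80 = $992.80
Check: goods available $5,847.85 = COGS $4,855.05 + ending $992.80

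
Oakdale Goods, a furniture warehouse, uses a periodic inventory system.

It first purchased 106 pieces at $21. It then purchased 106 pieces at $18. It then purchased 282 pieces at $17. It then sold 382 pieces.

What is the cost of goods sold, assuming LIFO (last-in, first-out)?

Sale 1 (382) [LIFO — newest first]: 282 @ $17 + 100 @ $18 = $6,594
Ending inventory: 106 @ $21 + 6 @ $18 = $2,334

COGS = $6,594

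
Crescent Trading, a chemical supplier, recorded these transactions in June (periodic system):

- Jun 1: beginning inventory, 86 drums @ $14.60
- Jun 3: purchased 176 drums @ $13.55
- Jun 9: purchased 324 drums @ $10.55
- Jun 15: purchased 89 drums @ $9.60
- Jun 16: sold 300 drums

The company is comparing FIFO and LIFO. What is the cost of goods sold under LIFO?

FIFO COGS: 86 @ $14.60 + 176 @ $13.55 + 38 @ $10.55 = $4,041.30
LIFO COGS: 89 @ $9.60 + 211 @ $10.55 = $3,080.45

COGS = $3,080.45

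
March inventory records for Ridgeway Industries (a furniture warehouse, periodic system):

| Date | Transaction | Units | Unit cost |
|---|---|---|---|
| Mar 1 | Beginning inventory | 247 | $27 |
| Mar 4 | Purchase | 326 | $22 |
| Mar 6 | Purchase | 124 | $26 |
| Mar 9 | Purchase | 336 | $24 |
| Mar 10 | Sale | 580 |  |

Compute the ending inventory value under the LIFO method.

Ending inventory = $11,201

Mar 10, 580 sold [LIFO — newest first]: 336 @ $24 + 124 @ $26 + 120 @ $22 = $13,928
Ending inventory: 247 @ $27 + 206 @ $22 = $11,201
Check: goods available $25,129 = COGS $13,928 + ending $11,201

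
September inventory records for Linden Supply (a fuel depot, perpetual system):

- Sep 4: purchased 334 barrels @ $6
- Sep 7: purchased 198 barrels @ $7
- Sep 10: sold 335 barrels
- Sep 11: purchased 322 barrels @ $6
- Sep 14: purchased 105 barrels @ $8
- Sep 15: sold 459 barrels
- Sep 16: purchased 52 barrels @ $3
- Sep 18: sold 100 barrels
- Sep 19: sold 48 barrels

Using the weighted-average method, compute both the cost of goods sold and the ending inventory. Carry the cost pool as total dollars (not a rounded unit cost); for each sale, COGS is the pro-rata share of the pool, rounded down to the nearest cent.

After Sep 4: 334 on hand, pool $2,004.00 (≈ $6.0000 each)
After Sep 7: 532 on hand, pool $3,390.00 (≈ $6.3722 each)
Sep 10, sell 335: 335/532 × $3,390.00 → $2,134.68
After Sep 11: 519 on hand, pool $3,187.32 (≈ $6.1413 each)
After Sep 14: 624 on hand, pool $4,027.32 (≈ $6.4540 each)
Sep 15, sell 459: 459/624 × $4,027.32 → $2,962.40
After Sep 16: 217 on hand, pool $1,220.92 (≈ $5.6264 each)
Sep 18, sell 100: 100/217 × $1,220.92 → $562.63
Sep 19, sell 48: 48/117 × $658.29 → $270.06
Total COGS = $2,134.68 + $2,962.40 + $562.63 + $270.06 = $5,929.77
Ending inventory (cost pool remaining) = $388.23

COGS = $5,929.77; ending inventory = $388.23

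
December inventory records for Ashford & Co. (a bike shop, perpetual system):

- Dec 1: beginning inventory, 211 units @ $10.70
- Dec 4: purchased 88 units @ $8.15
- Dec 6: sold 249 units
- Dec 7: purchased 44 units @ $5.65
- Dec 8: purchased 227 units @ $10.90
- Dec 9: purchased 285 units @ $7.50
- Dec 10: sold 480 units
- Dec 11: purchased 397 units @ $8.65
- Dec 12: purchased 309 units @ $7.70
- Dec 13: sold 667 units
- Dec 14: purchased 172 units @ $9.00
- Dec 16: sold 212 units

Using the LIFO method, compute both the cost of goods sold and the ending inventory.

Dec 6, 249 sold [LIFO — newest first]: 88 @ $8.15 + 161 @ $10.70 = $2,439.90
Dec 10, 480 sold [LIFO — newest first]: 285 @ $7.50 + 195 @ $10.90 = $4,263.00
Dec 13, 667 sold [LIFO — newest first]: 309 @ $7.70 + 358 @ $8.65 = $5,476.00
Dec 16, 212 sold [LIFO — newest first]: 172 @ $9.00 + 39 @ $8.65 + 1 @ $10.90 = $1,896.25
Total COGS = $2,439.90 + $4,263.00 + $5,476.00 + $1,896.25 = $14,075.15
Ending inventory: 50 @ $10.70 + 44 @ $5.65 + 31 @ $10.90 = $1,121.50

COGS = $14,075.15; ending inventory = $1,121.50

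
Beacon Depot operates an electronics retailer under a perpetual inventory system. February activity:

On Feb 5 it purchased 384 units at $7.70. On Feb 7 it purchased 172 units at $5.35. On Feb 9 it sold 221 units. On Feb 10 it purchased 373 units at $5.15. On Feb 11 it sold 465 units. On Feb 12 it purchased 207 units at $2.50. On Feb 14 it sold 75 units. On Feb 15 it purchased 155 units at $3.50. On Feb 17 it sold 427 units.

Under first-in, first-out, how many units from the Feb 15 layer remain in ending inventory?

103

Feb 9, 221 sold [FIFO — oldest first]: 221 @ $7.70 = $1,701.70
Feb 11, 465 sold [FIFO — oldest first]: 163 @ $7.70 + 172 @ $5.35 + 130 @ $5.15 = $2,844.80
Feb 14, 75 sold [FIFO — oldest first]: 75 @ $5.15 = $386.25
Feb 17, 427 sold [FIFO — oldest first]: 168 @ $5.15 + 207 @ $2.50 + 52 @ $3.50 = $1,564.70
Total COGS = $1,701.70 + $2,844.80 + $386.25 + $1,564.70 = $6,497.45
Ending inventory: 103 @ $3.50 = $360.50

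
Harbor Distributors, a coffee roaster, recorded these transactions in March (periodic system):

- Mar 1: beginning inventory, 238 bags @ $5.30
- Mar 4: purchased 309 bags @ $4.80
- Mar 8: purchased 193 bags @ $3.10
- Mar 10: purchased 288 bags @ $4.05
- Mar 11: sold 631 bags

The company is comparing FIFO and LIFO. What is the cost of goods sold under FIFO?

FIFO COGS: 238 @ $5.30 + 309 @ $4.80 + 84 @ $3.10 = $3,005.00
LIFO COGS: 288 @ $4.05 + 193 @ $3.10 + 150 @ $4.80 = $2,484.70

COGS = $3,005.00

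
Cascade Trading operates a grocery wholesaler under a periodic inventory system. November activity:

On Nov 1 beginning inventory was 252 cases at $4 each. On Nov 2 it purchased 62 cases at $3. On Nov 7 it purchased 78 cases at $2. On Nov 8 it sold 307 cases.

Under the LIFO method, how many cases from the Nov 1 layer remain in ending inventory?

Nov 8, 307 sold [LIFO — newest first]: 78 @ $2 + 62 @ $3 + 167 @ $4 = $1,010
Ending inventory: 85 @ $4 = $340

85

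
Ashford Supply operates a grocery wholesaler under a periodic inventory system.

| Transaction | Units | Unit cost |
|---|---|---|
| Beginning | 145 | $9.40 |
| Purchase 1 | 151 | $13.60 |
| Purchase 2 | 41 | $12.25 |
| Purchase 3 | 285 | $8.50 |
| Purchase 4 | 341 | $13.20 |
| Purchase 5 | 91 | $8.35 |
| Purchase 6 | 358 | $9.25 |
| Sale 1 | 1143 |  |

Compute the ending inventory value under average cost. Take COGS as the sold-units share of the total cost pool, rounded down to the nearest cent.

Sale 1, sell 1143: 1143/1412 × $14,913.90 → $12,072.65
Ending inventory (cost pool remaining) = $2,841.25

Ending inventory = $2,841.25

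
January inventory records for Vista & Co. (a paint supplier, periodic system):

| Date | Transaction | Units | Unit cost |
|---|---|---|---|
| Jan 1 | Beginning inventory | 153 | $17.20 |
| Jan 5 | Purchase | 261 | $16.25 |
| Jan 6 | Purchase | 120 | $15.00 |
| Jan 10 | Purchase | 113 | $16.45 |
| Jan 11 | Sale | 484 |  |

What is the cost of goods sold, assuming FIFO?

Jan 11, 484 sold [FIFO — oldest first]: 153 @ $17.20 + 261 @ $16.25 + 70 @ $15.00 = $7,922.85
Ending inventory: 50 @ $15.00 + 113 @ $16.45 = $2,608.85
Check: goods available $10,531.70 = COGS $7,922.85 + ending $2,608.85

COGS = $7,922.85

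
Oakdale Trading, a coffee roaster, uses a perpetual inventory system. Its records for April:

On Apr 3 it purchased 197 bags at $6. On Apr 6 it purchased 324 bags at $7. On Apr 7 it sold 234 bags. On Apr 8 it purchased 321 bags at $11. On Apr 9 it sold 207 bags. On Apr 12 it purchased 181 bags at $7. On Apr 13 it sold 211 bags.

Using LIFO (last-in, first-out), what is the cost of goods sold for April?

Apr 7, 234 sold [LIFO — newest first]: 234 @ $7 = $1,638
Apr 9, 207 sold [LIFO — newest first]: 207 @ $11 = $2,277
Apr 13, 211 sold [LIFO — newest first]: 181 @ $7 + 30 @ $11 = $1,597
Total COGS = $1,638 + $2,277 + $1,597 = $5,512
Ending inventory: 197 @ $6 + 90 @ $7 + 84 @ $11 = $2,736

COGS = $5,512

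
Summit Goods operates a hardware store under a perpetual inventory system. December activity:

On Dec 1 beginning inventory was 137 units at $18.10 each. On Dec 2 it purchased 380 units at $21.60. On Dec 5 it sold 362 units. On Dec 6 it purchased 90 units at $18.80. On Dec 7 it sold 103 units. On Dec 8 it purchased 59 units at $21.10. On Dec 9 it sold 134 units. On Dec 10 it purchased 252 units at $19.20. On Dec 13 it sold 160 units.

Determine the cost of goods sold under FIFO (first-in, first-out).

COGS = $15,410.20

Dec 5, 362 sold [FIFO — oldest first]: 137 @ $18.10 + 225 @ $21.60 = $7,339.70
Dec 7, 103 sold [FIFO — oldest first]: 103 @ $21.60 = $2,224.80
Dec 9, 134 sold [FIFO — oldest first]: 52 @ $21.60 + 82 @ $18.80 = $2,664.80
Dec 13, 160 sold [FIFO — oldest first]: 8 @ $18.80 + 59 @ $21.10 + 93 @ $19.20 = $3,180.90
Total COGS = $7,339.70 + $2,224.80 + $2,664.80 + $3,180.90 = $15,410.20
Ending inventory: 159 @ $19.20 = $3,052.80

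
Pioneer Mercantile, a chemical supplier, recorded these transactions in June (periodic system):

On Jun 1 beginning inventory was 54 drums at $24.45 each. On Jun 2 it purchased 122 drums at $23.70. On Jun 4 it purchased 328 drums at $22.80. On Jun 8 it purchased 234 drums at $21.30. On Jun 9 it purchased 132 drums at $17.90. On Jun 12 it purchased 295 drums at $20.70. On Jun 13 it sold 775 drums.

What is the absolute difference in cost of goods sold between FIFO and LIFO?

$1,283.90

FIFO COGS: 54 @ $24.45 + 122 @ $23.70 + 328 @ $22.80 + 234 @ $21.30 + 37 @ $17.90 = $17,336.60
LIFO COGS: 295 @ $20.70 + 132 @ $17.90 + 234 @ $21.30 + 114 @ $22.80 = $16,052.70
Difference = |$17,336.60 − $16,052.70| = $1,283.90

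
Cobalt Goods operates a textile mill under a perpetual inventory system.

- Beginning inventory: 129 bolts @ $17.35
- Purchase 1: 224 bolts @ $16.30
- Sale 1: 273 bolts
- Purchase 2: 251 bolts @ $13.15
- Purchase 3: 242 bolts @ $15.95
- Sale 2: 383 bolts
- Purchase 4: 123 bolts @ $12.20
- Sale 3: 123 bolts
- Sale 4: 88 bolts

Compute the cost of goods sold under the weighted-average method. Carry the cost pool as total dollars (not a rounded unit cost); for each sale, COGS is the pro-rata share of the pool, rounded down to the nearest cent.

After Beginning: 129 on hand, pool $2,238.15 (≈ $17.3500 each)
After Purchase 1: 353 on hand, pool $5,889.35 (≈ $16.6837 each)
Sale 1, sell 273: 273/353 × $5,889.35 → $4,554.65
After Purchase 2: 331 on hand, pool $4,635.35 (≈ $14.0041 each)
After Purchase 3: 573 on hand, pool $8,495.25 (≈ $14.8259 each)
Sale 2, sell 383: 383/573 × $8,495.25 → $5,678.32
After Purchase 4: 313 on hand, pool $4,317.53 (≈ $13.7940 each)
Sale 3, sell 123: 123/313 × $4,317.53 → $1,696.66
Sale 4, sell 88: 88/190 × $2,620.87 → $1,213.87
Total COGS = $4,554.65 + $5,678.32 + $1,696.66 + $1,213.87 = $13,143.50
Ending inventory (cost pool remaining) = $1,407.00
Check: goods available $14,550.50 = COGS $13,143.50 + ending $1,407.00

COGS = $13,143.50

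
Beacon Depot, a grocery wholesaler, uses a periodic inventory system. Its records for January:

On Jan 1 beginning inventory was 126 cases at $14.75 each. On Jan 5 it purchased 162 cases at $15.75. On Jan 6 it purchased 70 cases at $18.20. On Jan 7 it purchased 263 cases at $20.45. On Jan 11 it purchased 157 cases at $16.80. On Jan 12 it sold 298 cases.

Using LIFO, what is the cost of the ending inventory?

Jan 12, 298 sold [LIFO — newest first]: 157 @ $16.80 + 141 @ $20.45 = $5,521.05
Ending inventory: 126 @ $14.75 + 162 @ $15.75 + 70 @ $18.20 + 122 @ $20.45 = $8,178.90

Ending inventory = $8,178.90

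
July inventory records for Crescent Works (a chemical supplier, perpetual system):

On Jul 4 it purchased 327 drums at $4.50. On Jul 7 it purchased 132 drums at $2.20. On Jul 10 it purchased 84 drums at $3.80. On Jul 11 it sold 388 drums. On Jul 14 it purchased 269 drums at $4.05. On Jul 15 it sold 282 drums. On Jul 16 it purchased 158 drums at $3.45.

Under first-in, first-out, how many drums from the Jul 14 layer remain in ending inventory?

Jul 11, 388 sold [FIFO — oldest first]: 327 @ $4.50 + 61 @ $2.20 = $1,605.70
Jul 15, 282 sold [FIFO — oldest first]: 71 @ $2.20 + 84 @ $3.80 + 127 @ $4.05 = $989.75
Total COGS = $1,605.70 + $989.75 = $2,595.45
Ending inventory: 142 @ $4.05 + 158 @ $3.45 = $1,120.20

142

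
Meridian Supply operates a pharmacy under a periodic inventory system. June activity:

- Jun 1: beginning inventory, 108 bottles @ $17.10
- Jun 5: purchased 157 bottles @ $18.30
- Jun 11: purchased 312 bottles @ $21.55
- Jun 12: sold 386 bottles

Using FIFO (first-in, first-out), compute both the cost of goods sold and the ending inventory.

Jun 12, 386 sold [FIFO — oldest first]: 108 @ $17.10 + 157 @ $18.30 + 121 @ $21.55 = $7,327.45
Ending inventory: 191 @ $21.55 = $4,116.05
Check: goods available $11,443.50 = COGS $7,327.45 + ending $4,116.05

COGS = $7,327.45; ending inventory = $4,116.05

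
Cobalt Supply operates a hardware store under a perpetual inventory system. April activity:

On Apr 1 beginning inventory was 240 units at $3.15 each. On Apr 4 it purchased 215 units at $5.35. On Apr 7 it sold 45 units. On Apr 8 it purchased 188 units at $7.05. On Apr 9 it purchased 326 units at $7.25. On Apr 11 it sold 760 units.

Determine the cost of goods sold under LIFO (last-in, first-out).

COGS = $5,078.55

Apr 7, 45 sold [LIFO — newest first]: 45 @ $5.35 = $240.75
Apr 11, 760 sold [LIFO — newest first]: 326 @ $7.25 + 188 @ $7.05 + 170 @ $5.35 + 76 @ $3.15 = $4,837.80
Total COGS = $240.75 + $4,837.80 = $5,078.55
Ending inventory: 164 @ $3.15 = $516.60
Check: goods available $5,595.15 = COGS $5,078.55 + ending $516.60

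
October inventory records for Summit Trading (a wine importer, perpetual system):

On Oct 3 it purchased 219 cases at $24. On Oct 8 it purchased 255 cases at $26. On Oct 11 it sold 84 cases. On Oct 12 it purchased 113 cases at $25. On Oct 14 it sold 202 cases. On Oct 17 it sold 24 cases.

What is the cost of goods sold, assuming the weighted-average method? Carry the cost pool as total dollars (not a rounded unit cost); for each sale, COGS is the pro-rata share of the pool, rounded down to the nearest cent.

COGS = $7,769.67

After Oct 3: 219 on hand, pool $5,256.00 (≈ $24.0000 each)
After Oct 8: 474 on hand, pool $11,886.00 (≈ $25.0759 each)
Oct 11, sell 84: 84/474 × $11,886.00 → $2,106.37
After Oct 12: 503 on hand, pool $12,604.63 (≈ $25.0589 each)
Oct 14, sell 202: 202/503 × $12,604.63 → $5,061.89
Oct 17, sell 24: 24/301 × $7,542.74 → $601.41
Total COGS = $2,106.37 + $5,061.89 + $601.41 = $7,769.67
Ending inventory (cost pool remaining) = $6,941.33
Check: goods available $14,711.00 = COGS $7,769.67 + ending $6,941.33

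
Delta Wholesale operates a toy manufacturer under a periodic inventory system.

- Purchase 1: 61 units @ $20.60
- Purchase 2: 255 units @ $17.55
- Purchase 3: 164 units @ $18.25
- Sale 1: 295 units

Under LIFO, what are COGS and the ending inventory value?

COGS = $5,292.05; ending inventory = $3,432.80

Sale 1 (295) [LIFO — newest first]: 164 @ $18.25 + 131 @ $17.55 = $5,292.05
Ending inventory: 61 @ $20.60 + 124 @ $17.55 = $3,432.80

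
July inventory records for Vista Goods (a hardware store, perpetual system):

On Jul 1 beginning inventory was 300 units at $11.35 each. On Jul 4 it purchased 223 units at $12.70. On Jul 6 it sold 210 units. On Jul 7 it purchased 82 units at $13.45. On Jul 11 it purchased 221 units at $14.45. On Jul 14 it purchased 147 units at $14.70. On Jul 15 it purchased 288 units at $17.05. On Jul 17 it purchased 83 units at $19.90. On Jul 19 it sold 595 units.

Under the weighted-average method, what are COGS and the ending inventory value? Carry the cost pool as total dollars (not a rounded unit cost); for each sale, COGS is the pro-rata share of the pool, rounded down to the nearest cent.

COGS = $11,294.04; ending inventory = $7,962.41

After Jul 1: 300 on hand, pool $3,405.00 (≈ $11.3500 each)
After Jul 4: 523 on hand, pool $6,237.10 (≈ $11.9256 each)
Jul 6, sell 210: 210/523 × $6,237.10 → $2,504.38
After Jul 7: 395 on hand, pool $4,835.62 (≈ $12.2421 each)
After Jul 11: 616 on hand, pool $8,029.07 (≈ $13.0342 each)
After Jul 14: 763 on hand, pool $10,189.97 (≈ $13.3551 each)
After Jul 15: 1051 on hand, pool $15,100.37 (≈ $14.3676 each)
After Jul 17: 1134 on hand, pool $16,752.07 (≈ $14.7725 each)
Jul 19, sell 595: 595/1134 × $16,752.07 → $8,789.66
Total COGS = $2,504.38 + $8,789.66 = $11,294.04
Ending inventory (cost pool remaining) = $7,962.41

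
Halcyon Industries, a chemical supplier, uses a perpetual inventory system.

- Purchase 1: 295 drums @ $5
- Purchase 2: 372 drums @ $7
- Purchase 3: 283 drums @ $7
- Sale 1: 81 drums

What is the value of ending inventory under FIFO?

Ending inventory = $5,655

Sale 1 (81) [FIFO — oldest first]: 81 @ $5 = $405
Ending inventory: 214 @ $5 + 372 @ $7 + 283 @ $7 = $5,655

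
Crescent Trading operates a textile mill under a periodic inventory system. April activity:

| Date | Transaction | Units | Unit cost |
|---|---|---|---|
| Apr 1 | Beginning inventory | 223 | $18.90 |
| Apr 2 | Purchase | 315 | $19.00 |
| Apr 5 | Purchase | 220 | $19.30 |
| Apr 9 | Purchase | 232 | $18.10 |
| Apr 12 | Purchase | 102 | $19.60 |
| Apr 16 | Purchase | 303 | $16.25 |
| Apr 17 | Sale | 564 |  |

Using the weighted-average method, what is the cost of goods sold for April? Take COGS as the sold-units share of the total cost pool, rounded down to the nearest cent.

COGS = $10,337.10

Apr 17, sell 564: 564/1395 × $25,567.85 → $10,337.10
Ending inventory (cost pool remaining) = $15,230.75
Check: goods available $25,567.85 = COGS $10,337.10 + ending $15,230.75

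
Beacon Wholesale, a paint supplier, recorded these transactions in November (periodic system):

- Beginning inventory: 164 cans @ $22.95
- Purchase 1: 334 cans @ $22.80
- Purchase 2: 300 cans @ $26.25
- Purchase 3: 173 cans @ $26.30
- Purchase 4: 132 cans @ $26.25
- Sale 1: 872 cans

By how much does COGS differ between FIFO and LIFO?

$777.30

FIFO COGS: 164 @ $22.95 + 334 @ $22.80 + 300 @ $26.25 + 74 @ $26.30 = $21,200.20
LIFO COGS: 132 @ $26.25 + 173 @ $26.30 + 300 @ $26.25 + 267 @ $22.80 = $21,977.50
Difference = |$21,200.20 − $21,977.50| = $777.30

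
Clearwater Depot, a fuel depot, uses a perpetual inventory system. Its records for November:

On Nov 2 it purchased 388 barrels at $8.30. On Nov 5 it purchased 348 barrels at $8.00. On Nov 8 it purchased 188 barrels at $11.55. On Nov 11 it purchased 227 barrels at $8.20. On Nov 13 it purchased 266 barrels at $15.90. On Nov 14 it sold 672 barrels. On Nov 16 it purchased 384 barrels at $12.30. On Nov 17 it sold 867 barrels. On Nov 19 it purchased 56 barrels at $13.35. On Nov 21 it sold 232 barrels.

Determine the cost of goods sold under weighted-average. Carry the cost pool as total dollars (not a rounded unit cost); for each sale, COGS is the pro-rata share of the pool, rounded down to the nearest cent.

COGS = $18,768.04

After Nov 2: 388 on hand, pool $3,220.40 (≈ $8.3000 each)
After Nov 5: 736 on hand, pool $6,004.40 (≈ $8.1582 each)
After Nov 8: 924 on hand, pool $8,175.80 (≈ $8.8483 each)
After Nov 11: 1151 on hand, pool $10,037.20 (≈ $8.7204 each)
After Nov 13: 1417 on hand, pool $14,266.60 (≈ $10.0682 each)
Nov 14, sell 672: 672/1417 × $14,266.60 → $6,765.81
After Nov 16: 1129 on hand, pool $12,223.99 (≈ $10.8273 each)
Nov 17, sell 867: 867/1129 × $12,223.99 → $9,387.24
After Nov 19: 318 on hand, pool $3,584.35 (≈ $11.2715 each)
Nov 21, sell 232: 232/318 × $3,584.35 → $2,614.99
Total COGS = $6,765.81 + $9,387.24 + $2,614.99 = $18,768.04
Ending inventory (cost pool remaining) = $969.36
Check: goods available $19,737.40 = COGS $18,768.04 + ending $969.36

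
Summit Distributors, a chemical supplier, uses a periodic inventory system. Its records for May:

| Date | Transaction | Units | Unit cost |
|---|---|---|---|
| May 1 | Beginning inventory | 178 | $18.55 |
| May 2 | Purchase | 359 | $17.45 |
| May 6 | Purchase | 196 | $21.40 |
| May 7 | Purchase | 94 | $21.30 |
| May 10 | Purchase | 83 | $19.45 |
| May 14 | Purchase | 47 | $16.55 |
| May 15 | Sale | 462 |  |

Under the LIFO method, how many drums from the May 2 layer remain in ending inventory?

May 15, 462 sold [LIFO — newest first]: 47 @ $16.55 + 83 @ $19.45 + 94 @ $21.30 + 196 @ $21.40 + 42 @ $17.45 = $9,321.70
Ending inventory: 178 @ $18.55 + 317 @ $17.45 = $8,833.55

317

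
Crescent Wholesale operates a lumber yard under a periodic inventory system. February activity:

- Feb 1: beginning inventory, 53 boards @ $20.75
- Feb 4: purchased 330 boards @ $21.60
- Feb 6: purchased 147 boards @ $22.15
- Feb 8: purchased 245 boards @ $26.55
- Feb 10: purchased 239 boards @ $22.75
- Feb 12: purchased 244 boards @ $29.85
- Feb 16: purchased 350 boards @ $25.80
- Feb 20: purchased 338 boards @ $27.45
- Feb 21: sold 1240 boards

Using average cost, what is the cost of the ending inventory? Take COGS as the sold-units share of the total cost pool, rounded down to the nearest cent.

Feb 21, sell 1240: 1240/1946 × $49,017.30 → $31,234.04
Ending inventory (cost pool remaining) = $17,783.26

Ending inventory = $17,783.26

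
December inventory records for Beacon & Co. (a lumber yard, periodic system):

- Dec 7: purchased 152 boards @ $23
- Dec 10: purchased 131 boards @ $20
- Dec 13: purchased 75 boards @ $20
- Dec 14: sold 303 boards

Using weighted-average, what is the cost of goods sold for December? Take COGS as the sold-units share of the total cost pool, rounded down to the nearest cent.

COGS = $6,445.94

Dec 14, sell 303: 303/358 × $7,616.00 → $6,445.94
Ending inventory (cost pool remaining) = $1,170.06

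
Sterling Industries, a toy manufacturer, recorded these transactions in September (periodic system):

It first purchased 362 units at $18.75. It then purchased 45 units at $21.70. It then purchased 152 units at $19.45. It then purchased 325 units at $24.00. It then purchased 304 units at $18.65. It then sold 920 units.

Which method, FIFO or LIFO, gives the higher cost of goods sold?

FIFO COGS: 362 @ $18.75 + 45 @ $21.70 + 152 @ $19.45 + 325 @ $24.00 + 36 @ $18.65 = $19,191.80
LIFO COGS: 304 @ $18.65 + 325 @ $24.00 + 152 @ $19.45 + 45 @ $21.70 + 94 @ $18.75 = $19,165.00

FIFO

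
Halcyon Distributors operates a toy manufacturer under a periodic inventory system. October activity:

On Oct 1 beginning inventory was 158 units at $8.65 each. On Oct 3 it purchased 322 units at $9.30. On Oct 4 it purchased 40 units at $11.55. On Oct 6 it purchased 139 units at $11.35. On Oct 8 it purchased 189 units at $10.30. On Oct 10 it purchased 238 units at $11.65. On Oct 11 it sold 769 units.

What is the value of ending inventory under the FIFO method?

Ending inventory = $3,586.40

Oct 11, 769 sold [FIFO — oldest first]: 158 @ $8.65 + 322 @ $9.30 + 40 @ $11.55 + 139 @ $11.35 + 110 @ $10.30 = $7,533.95
Ending inventory: 79 @ $10.30 + 238 @ $11.65 = $3,586.40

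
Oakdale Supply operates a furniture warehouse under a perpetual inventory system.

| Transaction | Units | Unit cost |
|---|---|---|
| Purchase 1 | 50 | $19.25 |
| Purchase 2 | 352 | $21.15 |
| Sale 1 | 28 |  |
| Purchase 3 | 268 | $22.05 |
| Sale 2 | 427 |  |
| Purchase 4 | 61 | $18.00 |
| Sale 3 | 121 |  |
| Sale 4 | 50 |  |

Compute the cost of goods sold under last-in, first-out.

Sale 1 (28) [LIFO — newest first]: 28 @ $21.15 = $592.20
Sale 2 (427) [LIFO — newest first]: 268 @ $22.05 + 159 @ $21.15 = $9,272.25
Sale 3 (121) [LIFO — newest first]: 61 @ $18.00 + 60 @ $21.15 = $2,367.00
Sale 4 (50) [LIFO — newest first]: 50 @ $21.15 = $1,057.50
Total COGS = $592.20 + $9,272.25 + $2,367.00 + $1,057.50 = $13,288.95
Ending inventory: 50 @ $19.25 + 55 @ $21.15 = $2,125.75

COGS = $13,288.95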